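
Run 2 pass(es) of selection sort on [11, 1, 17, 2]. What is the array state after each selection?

Pass 1: Select minimum 1 at index 1, swap -> [1, 11, 17, 2]
Pass 2: Select minimum 2 at index 3, swap -> [1, 2, 17, 11]


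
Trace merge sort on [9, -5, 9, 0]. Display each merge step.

Divide and conquer:
  Merge [9] + [-5] -> [-5, 9]
  Merge [9] + [0] -> [0, 9]
  Merge [-5, 9] + [0, 9] -> [-5, 0, 9, 9]


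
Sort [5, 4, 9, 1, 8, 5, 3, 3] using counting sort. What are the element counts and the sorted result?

Count array: [0, 1, 0, 2, 1, 2, 0, 0, 1, 1]
(count[i] = number of elements equal to i)
Cumulative count: [0, 1, 1, 3, 4, 6, 6, 6, 7, 8]
Sorted: [1, 3, 3, 4, 5, 5, 8, 9]


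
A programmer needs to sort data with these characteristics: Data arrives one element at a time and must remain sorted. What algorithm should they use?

Best choice: Insertion sort
Reason: Insertion sort naturally handles online/streaming input by inserting each new element into sorted position


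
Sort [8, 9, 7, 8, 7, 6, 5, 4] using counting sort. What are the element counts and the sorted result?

Count array: [0, 0, 0, 0, 1, 1, 1, 2, 2, 1]
(count[i] = number of elements equal to i)
Cumulative count: [0, 0, 0, 0, 1, 2, 3, 5, 7, 8]
Sorted: [4, 5, 6, 7, 7, 8, 8, 9]


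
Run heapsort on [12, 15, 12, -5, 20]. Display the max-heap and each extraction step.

Build heap: [20, 15, 12, -5, 12]
Extract 20: [15, 12, 12, -5, 20]
Extract 15: [12, -5, 12, 15, 20]
Extract 12: [12, -5, 12, 15, 20]
Extract 12: [-5, 12, 12, 15, 20]


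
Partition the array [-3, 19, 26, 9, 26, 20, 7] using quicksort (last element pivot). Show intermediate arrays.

Partition 1: pivot=7 at index 1 -> [-3, 7, 26, 9, 26, 20, 19]
Partition 2: pivot=19 at index 3 -> [-3, 7, 9, 19, 26, 20, 26]
Partition 3: pivot=26 at index 6 -> [-3, 7, 9, 19, 26, 20, 26]
Partition 4: pivot=20 at index 4 -> [-3, 7, 9, 19, 20, 26, 26]


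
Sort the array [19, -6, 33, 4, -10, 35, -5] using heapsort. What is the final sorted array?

Build heap: [35, 4, 33, -6, -10, 19, -5]
Extract 35: [33, 4, 19, -6, -10, -5, 35]
Extract 33: [19, 4, -5, -6, -10, 33, 35]
Extract 19: [4, -6, -5, -10, 19, 33, 35]
Extract 4: [-5, -6, -10, 4, 19, 33, 35]
Extract -5: [-6, -10, -5, 4, 19, 33, 35]
Extract -6: [-10, -6, -5, 4, 19, 33, 35]


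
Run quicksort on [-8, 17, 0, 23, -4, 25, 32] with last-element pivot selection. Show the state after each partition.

Partition 1: pivot=32 at index 6 -> [-8, 17, 0, 23, -4, 25, 32]
Partition 2: pivot=25 at index 5 -> [-8, 17, 0, 23, -4, 25, 32]
Partition 3: pivot=-4 at index 1 -> [-8, -4, 0, 23, 17, 25, 32]
Partition 4: pivot=17 at index 3 -> [-8, -4, 0, 17, 23, 25, 32]


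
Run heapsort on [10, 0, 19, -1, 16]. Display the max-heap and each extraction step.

Build heap: [19, 16, 10, -1, 0]
Extract 19: [16, 0, 10, -1, 19]
Extract 16: [10, 0, -1, 16, 19]
Extract 10: [0, -1, 10, 16, 19]
Extract 0: [-1, 0, 10, 16, 19]


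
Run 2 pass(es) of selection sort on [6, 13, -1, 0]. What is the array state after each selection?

Pass 1: Select minimum -1 at index 2, swap -> [-1, 13, 6, 0]
Pass 2: Select minimum 0 at index 3, swap -> [-1, 0, 6, 13]


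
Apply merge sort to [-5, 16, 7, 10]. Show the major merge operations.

Divide and conquer:
  Merge [-5] + [16] -> [-5, 16]
  Merge [7] + [10] -> [7, 10]
  Merge [-5, 16] + [7, 10] -> [-5, 7, 10, 16]


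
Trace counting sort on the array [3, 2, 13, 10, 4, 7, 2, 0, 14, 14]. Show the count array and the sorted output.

Count array: [1, 0, 2, 1, 1, 0, 0, 1, 0, 0, 1, 0, 0, 1, 2]
(count[i] = number of elements equal to i)
Cumulative count: [1, 1, 3, 4, 5, 5, 5, 6, 6, 6, 7, 7, 7, 8, 10]
Sorted: [0, 2, 2, 3, 4, 7, 10, 13, 14, 14]


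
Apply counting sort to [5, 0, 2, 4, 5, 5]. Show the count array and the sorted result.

Count array: [1, 0, 1, 0, 1, 3]
(count[i] = number of elements equal to i)
Cumulative count: [1, 1, 2, 2, 3, 6]
Sorted: [0, 2, 4, 5, 5, 5]


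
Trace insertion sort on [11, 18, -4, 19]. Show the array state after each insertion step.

First element 11 is already 'sorted'
Insert 18: shifted 0 elements -> [11, 18, -4, 19]
Insert -4: shifted 2 elements -> [-4, 11, 18, 19]
Insert 19: shifted 0 elements -> [-4, 11, 18, 19]


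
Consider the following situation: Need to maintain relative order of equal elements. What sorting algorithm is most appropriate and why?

Best choice: Merge sort or Insertion sort
Reason: Both are stable; quicksort and heapsort are not stable


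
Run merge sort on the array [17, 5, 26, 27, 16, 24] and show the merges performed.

Divide and conquer:
  Merge [5] + [26] -> [5, 26]
  Merge [17] + [5, 26] -> [5, 17, 26]
  Merge [16] + [24] -> [16, 24]
  Merge [27] + [16, 24] -> [16, 24, 27]
  Merge [5, 17, 26] + [16, 24, 27] -> [5, 16, 17, 24, 26, 27]


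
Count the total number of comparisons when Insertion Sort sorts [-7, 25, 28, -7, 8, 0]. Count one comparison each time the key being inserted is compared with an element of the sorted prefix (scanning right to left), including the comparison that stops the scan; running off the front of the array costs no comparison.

Insert 25: -7 <= 25 (stop) = 1 comparison(s) -> [-7, 25, 28, -7, 8, 0]
Insert 28: 25 <= 28 (stop) = 1 comparison(s) -> [-7, 25, 28, -7, 8, 0]
Insert -7: 28 > -7 (shift), 25 > -7 (shift), -7 <= -7 (stop) = 3 comparison(s) -> [-7, -7, 25, 28, 8, 0]
Insert 8: 28 > 8 (shift), 25 > 8 (shift), -7 <= 8 (stop) = 3 comparison(s) -> [-7, -7, 8, 25, 28, 0]
Insert 0: 28 > 0 (shift), 25 > 0 (shift), 8 > 0 (shift), -7 <= 0 (stop) = 4 comparison(s) -> [-7, -7, 0, 8, 25, 28]
Total comparisons: 1 + 1 + 3 + 3 + 4 = 12


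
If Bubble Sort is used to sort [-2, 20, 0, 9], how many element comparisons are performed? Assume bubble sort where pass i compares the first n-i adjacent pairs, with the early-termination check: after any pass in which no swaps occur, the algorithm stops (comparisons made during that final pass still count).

Pass 1: compare adjacent pairs (0,1)..(2,3) = 3 comparison(s), 2 swap(s) -> [-2, 0, 9, 20]
Pass 2: compare adjacent pairs (0,1)..(1,2) = 2 comparison(s), 0 swap(s) -> [-2, 0, 9, 20]
No swaps in this pass, so bubble sort stops here.
Total comparisons: 3 + 2 = 5


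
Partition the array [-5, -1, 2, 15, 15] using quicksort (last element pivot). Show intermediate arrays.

Partition 1: pivot=15 at index 4 -> [-5, -1, 2, 15, 15]
Partition 2: pivot=15 at index 3 -> [-5, -1, 2, 15, 15]
Partition 3: pivot=2 at index 2 -> [-5, -1, 2, 15, 15]
Partition 4: pivot=-1 at index 1 -> [-5, -1, 2, 15, 15]


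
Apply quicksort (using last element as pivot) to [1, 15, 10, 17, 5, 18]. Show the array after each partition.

Partition 1: pivot=18 at index 5 -> [1, 15, 10, 17, 5, 18]
Partition 2: pivot=5 at index 1 -> [1, 5, 10, 17, 15, 18]
Partition 3: pivot=15 at index 3 -> [1, 5, 10, 15, 17, 18]


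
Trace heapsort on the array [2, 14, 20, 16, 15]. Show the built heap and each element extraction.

Build heap: [20, 16, 2, 14, 15]
Extract 20: [16, 15, 2, 14, 20]
Extract 16: [15, 14, 2, 16, 20]
Extract 15: [14, 2, 15, 16, 20]
Extract 14: [2, 14, 15, 16, 20]


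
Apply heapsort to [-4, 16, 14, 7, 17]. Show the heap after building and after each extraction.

Build heap: [17, 16, 14, 7, -4]
Extract 17: [16, 7, 14, -4, 17]
Extract 16: [14, 7, -4, 16, 17]
Extract 14: [7, -4, 14, 16, 17]
Extract 7: [-4, 7, 14, 16, 17]


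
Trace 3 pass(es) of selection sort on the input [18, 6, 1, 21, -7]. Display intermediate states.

Pass 1: Select minimum -7 at index 4, swap -> [-7, 6, 1, 21, 18]
Pass 2: Select minimum 1 at index 2, swap -> [-7, 1, 6, 21, 18]
Pass 3: Select minimum 6 at index 2, swap -> [-7, 1, 6, 21, 18]


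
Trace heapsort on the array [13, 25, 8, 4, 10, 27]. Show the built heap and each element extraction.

Build heap: [27, 25, 13, 4, 10, 8]
Extract 27: [25, 10, 13, 4, 8, 27]
Extract 25: [13, 10, 8, 4, 25, 27]
Extract 13: [10, 4, 8, 13, 25, 27]
Extract 10: [8, 4, 10, 13, 25, 27]
Extract 8: [4, 8, 10, 13, 25, 27]


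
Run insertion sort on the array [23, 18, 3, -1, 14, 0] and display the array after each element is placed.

First element 23 is already 'sorted'
Insert 18: shifted 1 elements -> [18, 23, 3, -1, 14, 0]
Insert 3: shifted 2 elements -> [3, 18, 23, -1, 14, 0]
Insert -1: shifted 3 elements -> [-1, 3, 18, 23, 14, 0]
Insert 14: shifted 2 elements -> [-1, 3, 14, 18, 23, 0]
Insert 0: shifted 4 elements -> [-1, 0, 3, 14, 18, 23]


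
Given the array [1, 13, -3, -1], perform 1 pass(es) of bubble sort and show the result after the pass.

After pass 1: [1, -3, -1, 13] (2 swaps)
Total swaps: 2


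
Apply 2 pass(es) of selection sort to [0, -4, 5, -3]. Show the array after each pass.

Pass 1: Select minimum -4 at index 1, swap -> [-4, 0, 5, -3]
Pass 2: Select minimum -3 at index 3, swap -> [-4, -3, 5, 0]


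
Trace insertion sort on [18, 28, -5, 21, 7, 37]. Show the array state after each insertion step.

First element 18 is already 'sorted'
Insert 28: shifted 0 elements -> [18, 28, -5, 21, 7, 37]
Insert -5: shifted 2 elements -> [-5, 18, 28, 21, 7, 37]
Insert 21: shifted 1 elements -> [-5, 18, 21, 28, 7, 37]
Insert 7: shifted 3 elements -> [-5, 7, 18, 21, 28, 37]
Insert 37: shifted 0 elements -> [-5, 7, 18, 21, 28, 37]


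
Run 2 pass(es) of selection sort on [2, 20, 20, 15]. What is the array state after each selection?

Pass 1: Select minimum 2 at index 0, swap -> [2, 20, 20, 15]
Pass 2: Select minimum 15 at index 3, swap -> [2, 15, 20, 20]


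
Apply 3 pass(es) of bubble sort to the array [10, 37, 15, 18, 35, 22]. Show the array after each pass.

After pass 1: [10, 15, 18, 35, 22, 37] (4 swaps)
After pass 2: [10, 15, 18, 22, 35, 37] (1 swaps)
After pass 3: [10, 15, 18, 22, 35, 37] (0 swaps)
Total swaps: 5


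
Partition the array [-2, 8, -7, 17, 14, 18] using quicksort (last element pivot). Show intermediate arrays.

Partition 1: pivot=18 at index 5 -> [-2, 8, -7, 17, 14, 18]
Partition 2: pivot=14 at index 3 -> [-2, 8, -7, 14, 17, 18]
Partition 3: pivot=-7 at index 0 -> [-7, 8, -2, 14, 17, 18]
Partition 4: pivot=-2 at index 1 -> [-7, -2, 8, 14, 17, 18]


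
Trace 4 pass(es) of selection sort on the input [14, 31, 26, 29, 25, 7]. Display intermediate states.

Pass 1: Select minimum 7 at index 5, swap -> [7, 31, 26, 29, 25, 14]
Pass 2: Select minimum 14 at index 5, swap -> [7, 14, 26, 29, 25, 31]
Pass 3: Select minimum 25 at index 4, swap -> [7, 14, 25, 29, 26, 31]
Pass 4: Select minimum 26 at index 4, swap -> [7, 14, 25, 26, 29, 31]


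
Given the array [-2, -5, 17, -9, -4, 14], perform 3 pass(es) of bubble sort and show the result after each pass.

After pass 1: [-5, -2, -9, -4, 14, 17] (4 swaps)
After pass 2: [-5, -9, -4, -2, 14, 17] (2 swaps)
After pass 3: [-9, -5, -4, -2, 14, 17] (1 swaps)
Total swaps: 7


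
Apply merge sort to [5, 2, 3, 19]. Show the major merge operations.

Divide and conquer:
  Merge [5] + [2] -> [2, 5]
  Merge [3] + [19] -> [3, 19]
  Merge [2, 5] + [3, 19] -> [2, 3, 5, 19]


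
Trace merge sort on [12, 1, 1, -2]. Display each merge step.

Divide and conquer:
  Merge [12] + [1] -> [1, 12]
  Merge [1] + [-2] -> [-2, 1]
  Merge [1, 12] + [-2, 1] -> [-2, 1, 1, 12]


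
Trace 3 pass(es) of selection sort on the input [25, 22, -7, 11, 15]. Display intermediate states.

Pass 1: Select minimum -7 at index 2, swap -> [-7, 22, 25, 11, 15]
Pass 2: Select minimum 11 at index 3, swap -> [-7, 11, 25, 22, 15]
Pass 3: Select minimum 15 at index 4, swap -> [-7, 11, 15, 22, 25]


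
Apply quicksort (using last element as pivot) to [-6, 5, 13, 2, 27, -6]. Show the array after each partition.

Partition 1: pivot=-6 at index 1 -> [-6, -6, 13, 2, 27, 5]
Partition 2: pivot=5 at index 3 -> [-6, -6, 2, 5, 27, 13]
Partition 3: pivot=13 at index 4 -> [-6, -6, 2, 5, 13, 27]


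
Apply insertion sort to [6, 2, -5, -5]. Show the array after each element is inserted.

First element 6 is already 'sorted'
Insert 2: shifted 1 elements -> [2, 6, -5, -5]
Insert -5: shifted 2 elements -> [-5, 2, 6, -5]
Insert -5: shifted 2 elements -> [-5, -5, 2, 6]


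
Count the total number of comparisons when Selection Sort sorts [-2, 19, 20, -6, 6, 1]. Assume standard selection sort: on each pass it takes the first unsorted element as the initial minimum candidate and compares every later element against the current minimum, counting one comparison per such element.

Pass 1: scan indices 1..5 for the minimum = 5 comparison(s); min is -6, place at index 0 -> [-6, 19, 20, -2, 6, 1]
Pass 2: scan indices 2..5 for the minimum = 4 comparison(s); min is -2, place at index 1 -> [-6, -2, 20, 19, 6, 1]
Pass 3: scan indices 3..5 for the minimum = 3 comparison(s); min is 1, place at index 2 -> [-6, -2, 1, 19, 6, 20]
Pass 4: scan indices 4..5 for the minimum = 2 comparison(s); min is 6, place at index 3 -> [-6, -2, 1, 6, 19, 20]
Pass 5: scan indices 5..5 for the minimum = 1 comparison(s); min is 19, place at index 4 -> [-6, -2, 1, 6, 19, 20]
Selection sort always scans the whole unsorted suffix, so the count is (n-1) + (n-2) + ... + 1 = n(n-1)/2 = 6*5/2 = 15 regardless of the input order.
Total comparisons: 5 + 4 + 3 + 2 + 1 = 15


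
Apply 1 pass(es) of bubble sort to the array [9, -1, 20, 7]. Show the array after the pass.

After pass 1: [-1, 9, 7, 20] (2 swaps)
Total swaps: 2


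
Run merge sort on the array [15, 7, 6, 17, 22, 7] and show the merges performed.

Divide and conquer:
  Merge [7] + [6] -> [6, 7]
  Merge [15] + [6, 7] -> [6, 7, 15]
  Merge [22] + [7] -> [7, 22]
  Merge [17] + [7, 22] -> [7, 17, 22]
  Merge [6, 7, 15] + [7, 17, 22] -> [6, 7, 7, 15, 17, 22]


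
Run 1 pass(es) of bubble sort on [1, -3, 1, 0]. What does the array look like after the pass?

After pass 1: [-3, 1, 0, 1] (2 swaps)
Total swaps: 2


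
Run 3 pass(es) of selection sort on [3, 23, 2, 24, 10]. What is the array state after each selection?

Pass 1: Select minimum 2 at index 2, swap -> [2, 23, 3, 24, 10]
Pass 2: Select minimum 3 at index 2, swap -> [2, 3, 23, 24, 10]
Pass 3: Select minimum 10 at index 4, swap -> [2, 3, 10, 24, 23]


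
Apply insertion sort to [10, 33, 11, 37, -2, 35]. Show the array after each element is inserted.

First element 10 is already 'sorted'
Insert 33: shifted 0 elements -> [10, 33, 11, 37, -2, 35]
Insert 11: shifted 1 elements -> [10, 11, 33, 37, -2, 35]
Insert 37: shifted 0 elements -> [10, 11, 33, 37, -2, 35]
Insert -2: shifted 4 elements -> [-2, 10, 11, 33, 37, 35]
Insert 35: shifted 1 elements -> [-2, 10, 11, 33, 35, 37]


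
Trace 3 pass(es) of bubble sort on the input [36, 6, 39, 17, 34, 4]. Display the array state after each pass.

After pass 1: [6, 36, 17, 34, 4, 39] (4 swaps)
After pass 2: [6, 17, 34, 4, 36, 39] (3 swaps)
After pass 3: [6, 17, 4, 34, 36, 39] (1 swaps)
Total swaps: 8


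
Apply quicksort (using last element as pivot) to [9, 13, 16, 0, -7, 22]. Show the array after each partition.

Partition 1: pivot=22 at index 5 -> [9, 13, 16, 0, -7, 22]
Partition 2: pivot=-7 at index 0 -> [-7, 13, 16, 0, 9, 22]
Partition 3: pivot=9 at index 2 -> [-7, 0, 9, 13, 16, 22]
Partition 4: pivot=16 at index 4 -> [-7, 0, 9, 13, 16, 22]


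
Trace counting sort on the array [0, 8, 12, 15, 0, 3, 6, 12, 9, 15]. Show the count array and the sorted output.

Count array: [2, 0, 0, 1, 0, 0, 1, 0, 1, 1, 0, 0, 2, 0, 0, 2]
(count[i] = number of elements equal to i)
Cumulative count: [2, 2, 2, 3, 3, 3, 4, 4, 5, 6, 6, 6, 8, 8, 8, 10]
Sorted: [0, 0, 3, 6, 8, 9, 12, 12, 15, 15]


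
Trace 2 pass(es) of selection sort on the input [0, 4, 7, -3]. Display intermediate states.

Pass 1: Select minimum -3 at index 3, swap -> [-3, 4, 7, 0]
Pass 2: Select minimum 0 at index 3, swap -> [-3, 0, 7, 4]


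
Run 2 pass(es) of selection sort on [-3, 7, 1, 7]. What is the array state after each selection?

Pass 1: Select minimum -3 at index 0, swap -> [-3, 7, 1, 7]
Pass 2: Select minimum 1 at index 2, swap -> [-3, 1, 7, 7]


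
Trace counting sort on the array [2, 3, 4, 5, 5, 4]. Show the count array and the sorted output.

Count array: [0, 0, 1, 1, 2, 2]
(count[i] = number of elements equal to i)
Cumulative count: [0, 0, 1, 2, 4, 6]
Sorted: [2, 3, 4, 4, 5, 5]


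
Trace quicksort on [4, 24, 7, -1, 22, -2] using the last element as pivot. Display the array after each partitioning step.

Partition 1: pivot=-2 at index 0 -> [-2, 24, 7, -1, 22, 4]
Partition 2: pivot=4 at index 2 -> [-2, -1, 4, 24, 22, 7]
Partition 3: pivot=7 at index 3 -> [-2, -1, 4, 7, 22, 24]
Partition 4: pivot=24 at index 5 -> [-2, -1, 4, 7, 22, 24]


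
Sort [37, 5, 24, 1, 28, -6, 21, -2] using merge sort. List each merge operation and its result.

Divide and conquer:
  Merge [37] + [5] -> [5, 37]
  Merge [24] + [1] -> [1, 24]
  Merge [5, 37] + [1, 24] -> [1, 5, 24, 37]
  Merge [28] + [-6] -> [-6, 28]
  Merge [21] + [-2] -> [-2, 21]
  Merge [-6, 28] + [-2, 21] -> [-6, -2, 21, 28]
  Merge [1, 5, 24, 37] + [-6, -2, 21, 28] -> [-6, -2, 1, 5, 21, 24, 28, 37]


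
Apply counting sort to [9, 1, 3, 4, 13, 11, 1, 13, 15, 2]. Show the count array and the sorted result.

Count array: [0, 2, 1, 1, 1, 0, 0, 0, 0, 1, 0, 1, 0, 2, 0, 1]
(count[i] = number of elements equal to i)
Cumulative count: [0, 2, 3, 4, 5, 5, 5, 5, 5, 6, 6, 7, 7, 9, 9, 10]
Sorted: [1, 1, 2, 3, 4, 9, 11, 13, 13, 15]


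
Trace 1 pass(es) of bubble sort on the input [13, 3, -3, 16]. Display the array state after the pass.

After pass 1: [3, -3, 13, 16] (2 swaps)
Total swaps: 2


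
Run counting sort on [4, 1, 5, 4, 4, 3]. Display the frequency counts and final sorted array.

Count array: [0, 1, 0, 1, 3, 1]
(count[i] = number of elements equal to i)
Cumulative count: [0, 1, 1, 2, 5, 6]
Sorted: [1, 3, 4, 4, 4, 5]


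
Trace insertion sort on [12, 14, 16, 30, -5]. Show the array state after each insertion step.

First element 12 is already 'sorted'
Insert 14: shifted 0 elements -> [12, 14, 16, 30, -5]
Insert 16: shifted 0 elements -> [12, 14, 16, 30, -5]
Insert 30: shifted 0 elements -> [12, 14, 16, 30, -5]
Insert -5: shifted 4 elements -> [-5, 12, 14, 16, 30]


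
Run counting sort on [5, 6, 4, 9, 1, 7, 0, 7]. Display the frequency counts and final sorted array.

Count array: [1, 1, 0, 0, 1, 1, 1, 2, 0, 1]
(count[i] = number of elements equal to i)
Cumulative count: [1, 2, 2, 2, 3, 4, 5, 7, 7, 8]
Sorted: [0, 1, 4, 5, 6, 7, 7, 9]


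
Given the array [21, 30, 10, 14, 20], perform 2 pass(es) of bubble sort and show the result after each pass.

After pass 1: [21, 10, 14, 20, 30] (3 swaps)
After pass 2: [10, 14, 20, 21, 30] (3 swaps)
Total swaps: 6


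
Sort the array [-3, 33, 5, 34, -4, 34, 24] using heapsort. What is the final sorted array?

Build heap: [34, 33, 34, -3, -4, 5, 24]
Extract 34: [34, 33, 24, -3, -4, 5, 34]
Extract 34: [33, 5, 24, -3, -4, 34, 34]
Extract 33: [24, 5, -4, -3, 33, 34, 34]
Extract 24: [5, -3, -4, 24, 33, 34, 34]
Extract 5: [-3, -4, 5, 24, 33, 34, 34]
Extract -3: [-4, -3, 5, 24, 33, 34, 34]


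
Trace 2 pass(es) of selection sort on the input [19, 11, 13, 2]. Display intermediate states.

Pass 1: Select minimum 2 at index 3, swap -> [2, 11, 13, 19]
Pass 2: Select minimum 11 at index 1, swap -> [2, 11, 13, 19]


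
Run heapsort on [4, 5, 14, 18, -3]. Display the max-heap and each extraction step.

Build heap: [18, 5, 14, 4, -3]
Extract 18: [14, 5, -3, 4, 18]
Extract 14: [5, 4, -3, 14, 18]
Extract 5: [4, -3, 5, 14, 18]
Extract 4: [-3, 4, 5, 14, 18]


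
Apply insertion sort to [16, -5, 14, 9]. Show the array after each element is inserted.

First element 16 is already 'sorted'
Insert -5: shifted 1 elements -> [-5, 16, 14, 9]
Insert 14: shifted 1 elements -> [-5, 14, 16, 9]
Insert 9: shifted 2 elements -> [-5, 9, 14, 16]


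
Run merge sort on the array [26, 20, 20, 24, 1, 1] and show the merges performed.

Divide and conquer:
  Merge [20] + [20] -> [20, 20]
  Merge [26] + [20, 20] -> [20, 20, 26]
  Merge [1] + [1] -> [1, 1]
  Merge [24] + [1, 1] -> [1, 1, 24]
  Merge [20, 20, 26] + [1, 1, 24] -> [1, 1, 20, 20, 24, 26]


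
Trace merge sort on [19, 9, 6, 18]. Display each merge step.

Divide and conquer:
  Merge [19] + [9] -> [9, 19]
  Merge [6] + [18] -> [6, 18]
  Merge [9, 19] + [6, 18] -> [6, 9, 18, 19]


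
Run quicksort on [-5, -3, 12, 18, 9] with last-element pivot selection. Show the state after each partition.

Partition 1: pivot=9 at index 2 -> [-5, -3, 9, 18, 12]
Partition 2: pivot=-3 at index 1 -> [-5, -3, 9, 18, 12]
Partition 3: pivot=12 at index 3 -> [-5, -3, 9, 12, 18]


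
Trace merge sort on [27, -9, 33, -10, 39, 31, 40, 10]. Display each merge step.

Divide and conquer:
  Merge [27] + [-9] -> [-9, 27]
  Merge [33] + [-10] -> [-10, 33]
  Merge [-9, 27] + [-10, 33] -> [-10, -9, 27, 33]
  Merge [39] + [31] -> [31, 39]
  Merge [40] + [10] -> [10, 40]
  Merge [31, 39] + [10, 40] -> [10, 31, 39, 40]
  Merge [-10, -9, 27, 33] + [10, 31, 39, 40] -> [-10, -9, 10, 27, 31, 33, 39, 40]


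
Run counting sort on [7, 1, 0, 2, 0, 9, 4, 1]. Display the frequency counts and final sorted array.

Count array: [2, 2, 1, 0, 1, 0, 0, 1, 0, 1]
(count[i] = number of elements equal to i)
Cumulative count: [2, 4, 5, 5, 6, 6, 6, 7, 7, 8]
Sorted: [0, 0, 1, 1, 2, 4, 7, 9]


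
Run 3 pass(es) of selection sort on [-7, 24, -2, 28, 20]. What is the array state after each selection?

Pass 1: Select minimum -7 at index 0, swap -> [-7, 24, -2, 28, 20]
Pass 2: Select minimum -2 at index 2, swap -> [-7, -2, 24, 28, 20]
Pass 3: Select minimum 20 at index 4, swap -> [-7, -2, 20, 28, 24]


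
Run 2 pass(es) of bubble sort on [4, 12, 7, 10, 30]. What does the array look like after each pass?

After pass 1: [4, 7, 10, 12, 30] (2 swaps)
After pass 2: [4, 7, 10, 12, 30] (0 swaps)
Total swaps: 2


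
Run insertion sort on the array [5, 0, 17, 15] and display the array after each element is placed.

First element 5 is already 'sorted'
Insert 0: shifted 1 elements -> [0, 5, 17, 15]
Insert 17: shifted 0 elements -> [0, 5, 17, 15]
Insert 15: shifted 1 elements -> [0, 5, 15, 17]


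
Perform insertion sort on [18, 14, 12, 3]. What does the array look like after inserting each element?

First element 18 is already 'sorted'
Insert 14: shifted 1 elements -> [14, 18, 12, 3]
Insert 12: shifted 2 elements -> [12, 14, 18, 3]
Insert 3: shifted 3 elements -> [3, 12, 14, 18]


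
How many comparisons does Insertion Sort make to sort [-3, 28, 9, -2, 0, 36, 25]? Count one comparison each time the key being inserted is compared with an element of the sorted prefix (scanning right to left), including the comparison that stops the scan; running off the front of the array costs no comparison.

Insert 28: -3 <= 28 (stop) = 1 comparison(s) -> [-3, 28, 9, -2, 0, 36, 25]
Insert 9: 28 > 9 (shift), -3 <= 9 (stop) = 2 comparison(s) -> [-3, 9, 28, -2, 0, 36, 25]
Insert -2: 28 > -2 (shift), 9 > -2 (shift), -3 <= -2 (stop) = 3 comparison(s) -> [-3, -2, 9, 28, 0, 36, 25]
Insert 0: 28 > 0 (shift), 9 > 0 (shift), -2 <= 0 (stop) = 3 comparison(s) -> [-3, -2, 0, 9, 28, 36, 25]
Insert 36: 28 <= 36 (stop) = 1 comparison(s) -> [-3, -2, 0, 9, 28, 36, 25]
Insert 25: 36 > 25 (shift), 28 > 25 (shift), 9 <= 25 (stop) = 3 comparison(s) -> [-3, -2, 0, 9, 25, 28, 36]
Total comparisons: 1 + 2 + 3 + 3 + 1 + 3 = 13


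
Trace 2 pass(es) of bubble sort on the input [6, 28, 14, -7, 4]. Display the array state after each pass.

After pass 1: [6, 14, -7, 4, 28] (3 swaps)
After pass 2: [6, -7, 4, 14, 28] (2 swaps)
Total swaps: 5


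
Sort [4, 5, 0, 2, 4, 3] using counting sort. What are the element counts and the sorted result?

Count array: [1, 0, 1, 1, 2, 1]
(count[i] = number of elements equal to i)
Cumulative count: [1, 1, 2, 3, 5, 6]
Sorted: [0, 2, 3, 4, 4, 5]


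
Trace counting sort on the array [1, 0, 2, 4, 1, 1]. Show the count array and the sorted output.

Count array: [1, 3, 1, 0, 1]
(count[i] = number of elements equal to i)
Cumulative count: [1, 4, 5, 5, 6]
Sorted: [0, 1, 1, 1, 2, 4]


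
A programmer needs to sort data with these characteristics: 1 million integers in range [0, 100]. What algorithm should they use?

Best choice: Counting sort
Reason: O(n + k) where k=100 is small; linear time beats O(n log n)


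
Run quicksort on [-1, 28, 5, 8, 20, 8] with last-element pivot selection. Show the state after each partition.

Partition 1: pivot=8 at index 3 -> [-1, 5, 8, 8, 20, 28]
Partition 2: pivot=8 at index 2 -> [-1, 5, 8, 8, 20, 28]
Partition 3: pivot=5 at index 1 -> [-1, 5, 8, 8, 20, 28]
Partition 4: pivot=28 at index 5 -> [-1, 5, 8, 8, 20, 28]


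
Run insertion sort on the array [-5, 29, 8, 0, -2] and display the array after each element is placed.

First element -5 is already 'sorted'
Insert 29: shifted 0 elements -> [-5, 29, 8, 0, -2]
Insert 8: shifted 1 elements -> [-5, 8, 29, 0, -2]
Insert 0: shifted 2 elements -> [-5, 0, 8, 29, -2]
Insert -2: shifted 3 elements -> [-5, -2, 0, 8, 29]


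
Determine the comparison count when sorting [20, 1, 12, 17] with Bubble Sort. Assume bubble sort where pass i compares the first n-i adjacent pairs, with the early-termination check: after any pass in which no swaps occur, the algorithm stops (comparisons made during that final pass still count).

Pass 1: compare adjacent pairs (0,1)..(2,3) = 3 comparison(s), 3 swap(s) -> [1, 12, 17, 20]
Pass 2: compare adjacent pairs (0,1)..(1,2) = 2 comparison(s), 0 swap(s) -> [1, 12, 17, 20]
No swaps in this pass, so bubble sort stops here.
Total comparisons: 3 + 2 = 5


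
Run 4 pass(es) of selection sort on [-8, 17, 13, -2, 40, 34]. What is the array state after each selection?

Pass 1: Select minimum -8 at index 0, swap -> [-8, 17, 13, -2, 40, 34]
Pass 2: Select minimum -2 at index 3, swap -> [-8, -2, 13, 17, 40, 34]
Pass 3: Select minimum 13 at index 2, swap -> [-8, -2, 13, 17, 40, 34]
Pass 4: Select minimum 17 at index 3, swap -> [-8, -2, 13, 17, 40, 34]


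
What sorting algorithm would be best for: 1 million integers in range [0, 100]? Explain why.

Best choice: Counting sort
Reason: O(n + k) where k=100 is small; linear time beats O(n log n)


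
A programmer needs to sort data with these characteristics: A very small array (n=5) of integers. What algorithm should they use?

Best choice: Insertion sort
Reason: For tiny inputs the O(n^2) overhead is negligible and insertion sort has minimal constant factors


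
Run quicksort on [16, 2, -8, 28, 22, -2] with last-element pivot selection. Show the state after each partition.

Partition 1: pivot=-2 at index 1 -> [-8, -2, 16, 28, 22, 2]
Partition 2: pivot=2 at index 2 -> [-8, -2, 2, 28, 22, 16]
Partition 3: pivot=16 at index 3 -> [-8, -2, 2, 16, 22, 28]
Partition 4: pivot=28 at index 5 -> [-8, -2, 2, 16, 22, 28]


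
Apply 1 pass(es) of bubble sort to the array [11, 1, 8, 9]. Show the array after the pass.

After pass 1: [1, 8, 9, 11] (3 swaps)
Total swaps: 3


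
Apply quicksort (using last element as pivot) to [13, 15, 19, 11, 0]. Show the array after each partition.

Partition 1: pivot=0 at index 0 -> [0, 15, 19, 11, 13]
Partition 2: pivot=13 at index 2 -> [0, 11, 13, 15, 19]
Partition 3: pivot=19 at index 4 -> [0, 11, 13, 15, 19]


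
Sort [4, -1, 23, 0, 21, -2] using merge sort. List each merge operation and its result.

Divide and conquer:
  Merge [-1] + [23] -> [-1, 23]
  Merge [4] + [-1, 23] -> [-1, 4, 23]
  Merge [21] + [-2] -> [-2, 21]
  Merge [0] + [-2, 21] -> [-2, 0, 21]
  Merge [-1, 4, 23] + [-2, 0, 21] -> [-2, -1, 0, 4, 21, 23]


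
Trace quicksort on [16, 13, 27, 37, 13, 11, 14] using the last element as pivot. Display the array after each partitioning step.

Partition 1: pivot=14 at index 3 -> [13, 13, 11, 14, 16, 27, 37]
Partition 2: pivot=11 at index 0 -> [11, 13, 13, 14, 16, 27, 37]
Partition 3: pivot=13 at index 2 -> [11, 13, 13, 14, 16, 27, 37]
Partition 4: pivot=37 at index 6 -> [11, 13, 13, 14, 16, 27, 37]
Partition 5: pivot=27 at index 5 -> [11, 13, 13, 14, 16, 27, 37]


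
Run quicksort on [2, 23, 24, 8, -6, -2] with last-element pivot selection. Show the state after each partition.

Partition 1: pivot=-2 at index 1 -> [-6, -2, 24, 8, 2, 23]
Partition 2: pivot=23 at index 4 -> [-6, -2, 8, 2, 23, 24]
Partition 3: pivot=2 at index 2 -> [-6, -2, 2, 8, 23, 24]


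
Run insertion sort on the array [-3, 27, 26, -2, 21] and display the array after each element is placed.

First element -3 is already 'sorted'
Insert 27: shifted 0 elements -> [-3, 27, 26, -2, 21]
Insert 26: shifted 1 elements -> [-3, 26, 27, -2, 21]
Insert -2: shifted 2 elements -> [-3, -2, 26, 27, 21]
Insert 21: shifted 2 elements -> [-3, -2, 21, 26, 27]


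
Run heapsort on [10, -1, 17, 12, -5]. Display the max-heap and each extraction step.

Build heap: [17, 12, 10, -1, -5]
Extract 17: [12, -1, 10, -5, 17]
Extract 12: [10, -1, -5, 12, 17]
Extract 10: [-1, -5, 10, 12, 17]
Extract -1: [-5, -1, 10, 12, 17]


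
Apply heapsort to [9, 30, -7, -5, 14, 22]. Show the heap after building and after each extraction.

Build heap: [30, 14, 22, -5, 9, -7]
Extract 30: [22, 14, -7, -5, 9, 30]
Extract 22: [14, 9, -7, -5, 22, 30]
Extract 14: [9, -5, -7, 14, 22, 30]
Extract 9: [-5, -7, 9, 14, 22, 30]
Extract -5: [-7, -5, 9, 14, 22, 30]


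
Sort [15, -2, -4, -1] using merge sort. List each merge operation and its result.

Divide and conquer:
  Merge [15] + [-2] -> [-2, 15]
  Merge [-4] + [-1] -> [-4, -1]
  Merge [-2, 15] + [-4, -1] -> [-4, -2, -1, 15]


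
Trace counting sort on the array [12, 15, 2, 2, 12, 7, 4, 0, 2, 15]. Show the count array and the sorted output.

Count array: [1, 0, 3, 0, 1, 0, 0, 1, 0, 0, 0, 0, 2, 0, 0, 2]
(count[i] = number of elements equal to i)
Cumulative count: [1, 1, 4, 4, 5, 5, 5, 6, 6, 6, 6, 6, 8, 8, 8, 10]
Sorted: [0, 2, 2, 2, 4, 7, 12, 12, 15, 15]


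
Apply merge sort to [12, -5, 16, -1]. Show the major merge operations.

Divide and conquer:
  Merge [12] + [-5] -> [-5, 12]
  Merge [16] + [-1] -> [-1, 16]
  Merge [-5, 12] + [-1, 16] -> [-5, -1, 12, 16]


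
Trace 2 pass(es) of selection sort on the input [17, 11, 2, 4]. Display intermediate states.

Pass 1: Select minimum 2 at index 2, swap -> [2, 11, 17, 4]
Pass 2: Select minimum 4 at index 3, swap -> [2, 4, 17, 11]


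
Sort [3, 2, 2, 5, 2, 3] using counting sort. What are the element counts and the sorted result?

Count array: [0, 0, 3, 2, 0, 1]
(count[i] = number of elements equal to i)
Cumulative count: [0, 0, 3, 5, 5, 6]
Sorted: [2, 2, 2, 3, 3, 5]


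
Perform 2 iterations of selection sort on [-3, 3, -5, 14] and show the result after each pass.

Pass 1: Select minimum -5 at index 2, swap -> [-5, 3, -3, 14]
Pass 2: Select minimum -3 at index 2, swap -> [-5, -3, 3, 14]


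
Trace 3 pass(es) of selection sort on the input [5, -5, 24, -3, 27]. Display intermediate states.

Pass 1: Select minimum -5 at index 1, swap -> [-5, 5, 24, -3, 27]
Pass 2: Select minimum -3 at index 3, swap -> [-5, -3, 24, 5, 27]
Pass 3: Select minimum 5 at index 3, swap -> [-5, -3, 5, 24, 27]


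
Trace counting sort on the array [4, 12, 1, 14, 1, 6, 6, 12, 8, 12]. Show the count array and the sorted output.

Count array: [0, 2, 0, 0, 1, 0, 2, 0, 1, 0, 0, 0, 3, 0, 1]
(count[i] = number of elements equal to i)
Cumulative count: [0, 2, 2, 2, 3, 3, 5, 5, 6, 6, 6, 6, 9, 9, 10]
Sorted: [1, 1, 4, 6, 6, 8, 12, 12, 12, 14]


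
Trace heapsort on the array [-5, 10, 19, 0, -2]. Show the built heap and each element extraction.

Build heap: [19, 10, -5, 0, -2]
Extract 19: [10, 0, -5, -2, 19]
Extract 10: [0, -2, -5, 10, 19]
Extract 0: [-2, -5, 0, 10, 19]
Extract -2: [-5, -2, 0, 10, 19]


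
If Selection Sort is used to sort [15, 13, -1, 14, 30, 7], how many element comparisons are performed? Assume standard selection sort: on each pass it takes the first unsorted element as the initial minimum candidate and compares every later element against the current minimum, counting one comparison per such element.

Pass 1: scan indices 1..5 for the minimum = 5 comparison(s); min is -1, place at index 0 -> [-1, 13, 15, 14, 30, 7]
Pass 2: scan indices 2..5 for the minimum = 4 comparison(s); min is 7, place at index 1 -> [-1, 7, 15, 14, 30, 13]
Pass 3: scan indices 3..5 for the minimum = 3 comparison(s); min is 13, place at index 2 -> [-1, 7, 13, 14, 30, 15]
Pass 4: scan indices 4..5 for the minimum = 2 comparison(s); min is 14, place at index 3 -> [-1, 7, 13, 14, 30, 15]
Pass 5: scan indices 5..5 for the minimum = 1 comparison(s); min is 15, place at index 4 -> [-1, 7, 13, 14, 15, 30]
Selection sort always scans the whole unsorted suffix, so the count is (n-1) + (n-2) + ... + 1 = n(n-1)/2 = 6*5/2 = 15 regardless of the input order.
Total comparisons: 5 + 4 + 3 + 2 + 1 = 15


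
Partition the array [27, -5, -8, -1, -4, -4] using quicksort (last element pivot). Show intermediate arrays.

Partition 1: pivot=-4 at index 3 -> [-5, -8, -4, -4, 27, -1]
Partition 2: pivot=-4 at index 2 -> [-5, -8, -4, -4, 27, -1]
Partition 3: pivot=-8 at index 0 -> [-8, -5, -4, -4, 27, -1]
Partition 4: pivot=-1 at index 4 -> [-8, -5, -4, -4, -1, 27]


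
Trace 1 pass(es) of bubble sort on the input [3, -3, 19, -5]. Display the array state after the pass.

After pass 1: [-3, 3, -5, 19] (2 swaps)
Total swaps: 2


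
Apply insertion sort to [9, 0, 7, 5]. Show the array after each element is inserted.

First element 9 is already 'sorted'
Insert 0: shifted 1 elements -> [0, 9, 7, 5]
Insert 7: shifted 1 elements -> [0, 7, 9, 5]
Insert 5: shifted 2 elements -> [0, 5, 7, 9]


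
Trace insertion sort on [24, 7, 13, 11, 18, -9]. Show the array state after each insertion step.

First element 24 is already 'sorted'
Insert 7: shifted 1 elements -> [7, 24, 13, 11, 18, -9]
Insert 13: shifted 1 elements -> [7, 13, 24, 11, 18, -9]
Insert 11: shifted 2 elements -> [7, 11, 13, 24, 18, -9]
Insert 18: shifted 1 elements -> [7, 11, 13, 18, 24, -9]
Insert -9: shifted 5 elements -> [-9, 7, 11, 13, 18, 24]


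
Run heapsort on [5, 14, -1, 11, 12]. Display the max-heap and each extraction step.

Build heap: [14, 12, -1, 11, 5]
Extract 14: [12, 11, -1, 5, 14]
Extract 12: [11, 5, -1, 12, 14]
Extract 11: [5, -1, 11, 12, 14]
Extract 5: [-1, 5, 11, 12, 14]


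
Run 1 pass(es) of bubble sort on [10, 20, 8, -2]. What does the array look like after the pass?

After pass 1: [10, 8, -2, 20] (2 swaps)
Total swaps: 2


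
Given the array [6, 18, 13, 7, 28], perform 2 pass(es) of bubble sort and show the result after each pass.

After pass 1: [6, 13, 7, 18, 28] (2 swaps)
After pass 2: [6, 7, 13, 18, 28] (1 swaps)
Total swaps: 3


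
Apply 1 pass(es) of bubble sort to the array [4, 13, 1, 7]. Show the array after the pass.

After pass 1: [4, 1, 7, 13] (2 swaps)
Total swaps: 2


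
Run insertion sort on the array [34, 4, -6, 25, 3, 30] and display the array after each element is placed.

First element 34 is already 'sorted'
Insert 4: shifted 1 elements -> [4, 34, -6, 25, 3, 30]
Insert -6: shifted 2 elements -> [-6, 4, 34, 25, 3, 30]
Insert 25: shifted 1 elements -> [-6, 4, 25, 34, 3, 30]
Insert 3: shifted 3 elements -> [-6, 3, 4, 25, 34, 30]
Insert 30: shifted 1 elements -> [-6, 3, 4, 25, 30, 34]


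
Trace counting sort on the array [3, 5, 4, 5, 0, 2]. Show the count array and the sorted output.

Count array: [1, 0, 1, 1, 1, 2]
(count[i] = number of elements equal to i)
Cumulative count: [1, 1, 2, 3, 4, 6]
Sorted: [0, 2, 3, 4, 5, 5]


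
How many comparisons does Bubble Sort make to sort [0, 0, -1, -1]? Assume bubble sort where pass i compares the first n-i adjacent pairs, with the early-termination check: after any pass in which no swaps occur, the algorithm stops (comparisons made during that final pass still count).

Pass 1: compare adjacent pairs (0,1)..(2,3) = 3 comparison(s), 2 swap(s) -> [0, -1, -1, 0]
Pass 2: compare adjacent pairs (0,1)..(1,2) = 2 comparison(s), 2 swap(s) -> [-1, -1, 0, 0]
Pass 3: compare adjacent pairs (0,1)..(0,1) = 1 comparison(s), 0 swap(s) -> [-1, -1, 0, 0]
No swaps in this pass, so bubble sort stops here.
Total comparisons: 3 + 2 + 1 = 6


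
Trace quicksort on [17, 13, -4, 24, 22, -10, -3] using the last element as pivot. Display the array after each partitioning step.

Partition 1: pivot=-3 at index 2 -> [-4, -10, -3, 24, 22, 13, 17]
Partition 2: pivot=-10 at index 0 -> [-10, -4, -3, 24, 22, 13, 17]
Partition 3: pivot=17 at index 4 -> [-10, -4, -3, 13, 17, 24, 22]
Partition 4: pivot=22 at index 5 -> [-10, -4, -3, 13, 17, 22, 24]


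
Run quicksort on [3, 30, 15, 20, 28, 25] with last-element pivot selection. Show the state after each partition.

Partition 1: pivot=25 at index 3 -> [3, 15, 20, 25, 28, 30]
Partition 2: pivot=20 at index 2 -> [3, 15, 20, 25, 28, 30]
Partition 3: pivot=15 at index 1 -> [3, 15, 20, 25, 28, 30]
Partition 4: pivot=30 at index 5 -> [3, 15, 20, 25, 28, 30]


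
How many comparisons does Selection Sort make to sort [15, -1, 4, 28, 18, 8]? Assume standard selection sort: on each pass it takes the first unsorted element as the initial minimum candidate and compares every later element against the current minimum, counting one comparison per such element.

Pass 1: scan indices 1..5 for the minimum = 5 comparison(s); min is -1, place at index 0 -> [-1, 15, 4, 28, 18, 8]
Pass 2: scan indices 2..5 for the minimum = 4 comparison(s); min is 4, place at index 1 -> [-1, 4, 15, 28, 18, 8]
Pass 3: scan indices 3..5 for the minimum = 3 comparison(s); min is 8, place at index 2 -> [-1, 4, 8, 28, 18, 15]
Pass 4: scan indices 4..5 for the minimum = 2 comparison(s); min is 15, place at index 3 -> [-1, 4, 8, 15, 18, 28]
Pass 5: scan indices 5..5 for the minimum = 1 comparison(s); min is 18, place at index 4 -> [-1, 4, 8, 15, 18, 28]
Selection sort always scans the whole unsorted suffix, so the count is (n-1) + (n-2) + ... + 1 = n(n-1)/2 = 6*5/2 = 15 regardless of the input order.
Total comparisons: 5 + 4 + 3 + 2 + 1 = 15


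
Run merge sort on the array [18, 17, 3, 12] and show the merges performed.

Divide and conquer:
  Merge [18] + [17] -> [17, 18]
  Merge [3] + [12] -> [3, 12]
  Merge [17, 18] + [3, 12] -> [3, 12, 17, 18]


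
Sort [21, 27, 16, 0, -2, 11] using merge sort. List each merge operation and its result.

Divide and conquer:
  Merge [27] + [16] -> [16, 27]
  Merge [21] + [16, 27] -> [16, 21, 27]
  Merge [-2] + [11] -> [-2, 11]
  Merge [0] + [-2, 11] -> [-2, 0, 11]
  Merge [16, 21, 27] + [-2, 0, 11] -> [-2, 0, 11, 16, 21, 27]


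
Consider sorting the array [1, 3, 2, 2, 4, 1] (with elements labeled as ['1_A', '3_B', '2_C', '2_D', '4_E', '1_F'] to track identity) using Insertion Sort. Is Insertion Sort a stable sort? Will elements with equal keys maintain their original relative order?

Trace Insertion Sort on the labeled array (the key is the number; the letter only tracks identity):
  Insert 3_B at index 1: [1_A, 3_B, 2_C, 2_D, 4_E, 1_F]
  Insert 2_C at index 1: [1_A, 2_C, 3_B, 2_D, 4_E, 1_F]
  Insert 2_D at index 2: [1_A, 2_C, 2_D, 3_B, 4_E, 1_F]
  Insert 4_E at index 4: [1_A, 2_C, 2_D, 3_B, 4_E, 1_F]
  Insert 1_F at index 1: [1_A, 1_F, 2_C, 2_D, 3_B, 4_E]
Final order: [1_A, 1_F, 2_C, 2_D, 3_B, 4_E]
Equal keys:
  value 1: originally 1_A, 1_F; after sorting 1_A, 1_F -> order preserved
  value 2: originally 2_C, 2_D; after sorting 2_C, 2_D -> order preserved
All equal keys kept their original relative order. Insertion Sort is stable: elements are shifted only while they are strictly greater than the key, so a key is inserted after any equal elements already placed.
Answer: Stable


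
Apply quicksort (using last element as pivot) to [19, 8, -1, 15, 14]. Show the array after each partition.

Partition 1: pivot=14 at index 2 -> [8, -1, 14, 15, 19]
Partition 2: pivot=-1 at index 0 -> [-1, 8, 14, 15, 19]
Partition 3: pivot=19 at index 4 -> [-1, 8, 14, 15, 19]


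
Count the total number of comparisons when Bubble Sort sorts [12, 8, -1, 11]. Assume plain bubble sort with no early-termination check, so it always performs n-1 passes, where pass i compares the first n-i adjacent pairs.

Pass 1: compare adjacent pairs (0,1)..(2,3) = 3 comparison(s), 3 swap(s) -> [8, -1, 11, 12]
Pass 2: compare adjacent pairs (0,1)..(1,2) = 2 comparison(s), 1 swap(s) -> [-1, 8, 11, 12]
Pass 3: compare adjacent pairs (0,1)..(0,1) = 1 comparison(s), 0 swap(s) -> [-1, 8, 11, 12]
Total comparisons: 3 + 2 + 1 = 6
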